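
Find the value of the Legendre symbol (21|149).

Euler's criterion: (21/149) ≡ 21^74 (mod 149).
21^2 ≡ 143 (mod 149)
21^4 ≡ 36 (mod 149)
21^8 ≡ 104 (mod 149)
21^16 ≡ 88 (mod 149)
21^32 ≡ 145 (mod 149)
21^64 ≡ 16 (mod 149)
21^74 = 21^(64+8+2) ≡ 148 (mod 149).
Result is 148 ≡ −1, so (21/149) = −1.

-1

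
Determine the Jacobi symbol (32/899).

-1

Pull out 2^5: since 899 ≡ 3 (mod 8), (2/899) = -1, so (2/899)^5 = -1.
Reached (1/899) = 1. Collecting the sign flips along the way, the symbol is -1.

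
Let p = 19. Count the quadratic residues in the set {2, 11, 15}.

1

(2/19) = -1 → non-residue.
(11/19) = +1 → QR.
(15/19) = -1 → non-residue.
Total quadratic residues among the 3: 1.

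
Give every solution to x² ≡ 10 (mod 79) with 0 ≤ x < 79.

Since 79 ≡ 3 (mod 4), a square root of 10 is 10^((79+1)/4) = 10^20 mod 79.
Repeated squaring: 10^2≡21, 10^4≡46, 10^8≡62, 10^16≡52 (mod 79).
10^20 = 10^(16+4) ≡ 22 (mod 79).
Check: 22² = 484 ≡ 10 (mod 79). The two roots are 22 and 57.

22, 57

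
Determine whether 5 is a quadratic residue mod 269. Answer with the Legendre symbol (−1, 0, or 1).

Euler's criterion: (5/269) ≡ 5^134 (mod 269).
5^2 ≡ 25 (mod 269)
5^4 ≡ 87 (mod 269)
5^8 ≡ 37 (mod 269)
5^16 ≡ 24 (mod 269)
5^32 ≡ 38 (mod 269)
5^64 ≡ 99 (mod 269)
5^128 ≡ 117 (mod 269)
5^134 = 5^(128+4+2) ≡ 1 (mod 269).
Result is 1, so (5/269) = 1.

1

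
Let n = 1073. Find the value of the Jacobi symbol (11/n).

-1

Reciprocity: 11 ≡ 3 and 1073 ≡ 1 (mod 4), so (11/1073) = +(1073/11).
Reduce top mod 11: now compute (6/11).
Pull out 2: since 11 ≡ 3 (mod 8), (2/11) = -1.
Reciprocity: 3 ≡ 3 and 11 ≡ 3 (mod 4), so (3/11) = −(11/3).
Reduce top mod 3: now compute (2/3).
Pull out 2: since 3 ≡ 3 (mod 8), (2/3) = -1.
Reached (1/3) = 1. Collecting the sign flips along the way, the symbol is -1.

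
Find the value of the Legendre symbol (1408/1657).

Pull out 2^7: since 1657 ≡ 1 (mod 8), (2/1657) = +1, so (2/1657)^7 = +1.
Reciprocity: 11 ≡ 3 and 1657 ≡ 1 (mod 4), so (11/1657) = +(1657/11).
Reduce top mod 11: now compute (7/11).
Reciprocity: 7 ≡ 3 and 11 ≡ 3 (mod 4), so (7/11) = −(11/7).
Reduce top mod 7: now compute (4/7).
Pull out 2^2: since 7 ≡ 7 (mod 8), (2/7) = +1, so (2/7)^2 = +1.
Reached (1/7) = 1. Collecting the sign flips along the way, the symbol is -1.

-1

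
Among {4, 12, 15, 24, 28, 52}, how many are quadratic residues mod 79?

2

(4/79) = +1 → QR.
(12/79) = -1 → non-residue.
(15/79) = -1 → non-residue.
(24/79) = -1 → non-residue.
(28/79) = -1 → non-residue.
(52/79) = +1 → QR.
Total quadratic residues among the 6: 2.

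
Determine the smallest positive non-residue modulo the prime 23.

5

(2/23) = +1, so 2 is a residue.
(3/23) = +1, so 3 is a residue.
(4/23) = +1, so 4 is a residue.
(5/23) = −1, so 5 is the smallest positive non-residue mod 23.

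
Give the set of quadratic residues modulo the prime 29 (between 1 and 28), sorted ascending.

1 4 5 6 7 9 13 16 20 22 23 24 25 28

Square k = 1,…,14 (k and 29−k give the same square):
1²=1, 2²=4, 3²=9, 4²=16, 5²=25, 6²≡7, 7²≡20, 8²≡6, 9²≡23, 10²≡13, 11²≡5, 12²≡28, 13²≡24, 14²≡22 (mod 29).
So the quadratic residues mod 29 are {1, 4, 5, 6, 7, 9, 13, 16, 20, 22, 23, 24, 25, 28}.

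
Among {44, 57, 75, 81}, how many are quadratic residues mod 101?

(44/101) = -1 → non-residue.
(57/101) = -1 → non-residue.
(75/101) = -1 → non-residue.
(81/101) = +1 → QR.
Total quadratic residues among the 4: 1.

1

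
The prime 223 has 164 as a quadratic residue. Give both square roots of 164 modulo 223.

Since 223 ≡ 3 (mod 4), a square root of 164 is 164^((223+1)/4) = 164^56 mod 223.
Repeated squaring: 164^2≡136, 164^4≡210, 164^8≡169, 164^16≡17, 164^32≡66 (mod 223).
164^56 = 164^(32+16+8) ≡ 68 (mod 223).
Check: 68² = 4624 ≡ 164 (mod 223). The two roots are 68 and 155.

68, 155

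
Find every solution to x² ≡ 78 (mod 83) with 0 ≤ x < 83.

24, 59

Since 83 ≡ 3 (mod 4), a square root of 78 is 78^((83+1)/4) = 78^21 mod 83.
Repeated squaring: 78^2≡25, 78^4≡44, 78^8≡27, 78^16≡65 (mod 83).
78^21 = 78^(16+4+1) ≡ 59 (mod 83).
Check: 59² = 3481 ≡ 78 (mod 83). The two roots are 24 and 59.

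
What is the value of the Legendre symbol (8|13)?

-1

Pull out 2^3: since 13 ≡ 5 (mod 8), (2/13) = -1, so (2/13)^3 = -1.
Reached (1/13) = 1. Collecting the sign flips along the way, the symbol is -1.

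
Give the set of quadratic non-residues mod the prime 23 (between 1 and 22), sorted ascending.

5 7 10 11 14 15 17 19 20 21 22

Square k = 1,…,11 (k and 23−k give the same square):
1²=1, 2²=4, 3²=9, 4²=16, 5²≡2, 6²≡13, 7²≡3, 8²≡18, 9²≡12, 10²≡8, 11²≡6 (mod 23).
The residues are {1, 2, 3, 4, 6, 8, 9, 12, 13, 16, 18}; the non-residues are the remaining 11 nonzero classes.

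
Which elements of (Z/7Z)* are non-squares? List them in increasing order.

Square k = 1,…,3 (k and 7−k give the same square):
1²=1, 2²=4, 3²≡2 (mod 7).
The residues are {1, 2, 4}; the non-residues are the remaining 3 nonzero classes.

3 5 6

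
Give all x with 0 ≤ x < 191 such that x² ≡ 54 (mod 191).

Since 191 ≡ 3 (mod 4), a square root of 54 is 54^((191+1)/4) = 54^48 mod 191.
Repeated squaring: 54^2≡51, 54^4≡118, 54^8≡172, 54^16≡170, 54^32≡59 (mod 191).
54^48 = 54^(32+16) ≡ 98 (mod 191).
Check: 98² = 9604 ≡ 54 (mod 191). The two roots are 93 and 98.

93, 98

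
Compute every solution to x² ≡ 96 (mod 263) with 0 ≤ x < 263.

126, 137

Since 263 ≡ 3 (mod 4), a square root of 96 is 96^((263+1)/4) = 96^66 mod 263.
Repeated squaring: 96^2≡11, 96^4≡121, 96^8≡176, 96^16≡205, 96^32≡208, 96^64≡132 (mod 263).
96^66 = 96^(64+2) ≡ 137 (mod 263).
Check: 137² = 18769 ≡ 96 (mod 263). The two roots are 126 and 137.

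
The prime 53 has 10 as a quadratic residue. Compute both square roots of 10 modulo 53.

53 ≡ 1 (mod 4), so we find a root by search.
Trying successive values, 13² = 169 ≡ 10 (mod 53). The other root is 53 − 13 = 40.

13, 40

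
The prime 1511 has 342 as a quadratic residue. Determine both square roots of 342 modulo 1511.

58, 1453

Since 1511 ≡ 3 (mod 4), a square root of 342 is 342^((1511+1)/4) = 342^378 mod 1511.
Repeated squaring: 342^2≡617, 342^4≡1428, 342^8≡845, 342^16≡833, 342^32≡340, 342^64≡764, 342^128≡450, 342^256≡26 (mod 1511).
342^378 = 342^(256+64+32+16+8+2) ≡ 1453 (mod 1511).
Check: 1453² = 2111209 ≡ 342 (mod 1511). The two roots are 58 and 1453.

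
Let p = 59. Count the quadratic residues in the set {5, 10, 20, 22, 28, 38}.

(5/59) = +1 → QR.
(10/59) = -1 → non-residue.
(20/59) = +1 → QR.
(22/59) = +1 → QR.
(28/59) = +1 → QR.
(38/59) = -1 → non-residue.
Total quadratic residues among the 6: 4.

4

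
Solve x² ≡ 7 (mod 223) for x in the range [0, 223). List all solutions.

Since 223 ≡ 3 (mod 4), a square root of 7 is 7^((223+1)/4) = 7^56 mod 223.
Repeated squaring: 7^2≡49, 7^4≡171, 7^8≡28, 7^16≡115, 7^32≡68 (mod 223).
7^56 = 7^(32+16+8) ≡ 197 (mod 223).
Check: 197² = 38809 ≡ 7 (mod 223). The two roots are 26 and 197.

26, 197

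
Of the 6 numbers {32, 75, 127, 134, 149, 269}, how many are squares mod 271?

(32/271) = +1 → QR.
(75/271) = -1 → non-residue.
(127/271) = -1 → non-residue.
(134/271) = +1 → QR.
(149/271) = -1 → non-residue.
(269/271) = -1 → non-residue.
Total quadratic residues among the 6: 2.

2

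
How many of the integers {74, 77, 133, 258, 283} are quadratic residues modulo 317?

(74/317) = -1 → non-residue.
(77/317) = +1 → QR.
(133/317) = -1 → non-residue.
(258/317) = +1 → QR.
(283/317) = +1 → QR.
Total quadratic residues among the 5: 3.

3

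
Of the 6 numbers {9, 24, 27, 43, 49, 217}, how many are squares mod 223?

4

(9/223) = +1 → QR.
(24/223) = -1 → non-residue.
(27/223) = -1 → non-residue.
(43/223) = +1 → QR.
(49/223) = +1 → QR.
(217/223) = +1 → QR.
Total quadratic residues among the 6: 4.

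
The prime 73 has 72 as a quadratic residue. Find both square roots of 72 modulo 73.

27, 46

73 ≡ 1 (mod 4), so we find a root by search.
Trying successive values, 27² = 729 ≡ 72 (mod 73). The other root is 73 − 27 = 46.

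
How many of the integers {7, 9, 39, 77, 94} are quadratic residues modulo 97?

2

(7/97) = -1 → non-residue.
(9/97) = +1 → QR.
(39/97) = -1 → non-residue.
(77/97) = -1 → non-residue.
(94/97) = +1 → QR.
Total quadratic residues among the 5: 2.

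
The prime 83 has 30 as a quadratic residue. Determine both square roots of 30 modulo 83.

Since 83 ≡ 3 (mod 4), a square root of 30 is 30^((83+1)/4) = 30^21 mod 83.
Repeated squaring: 30^2≡70, 30^4≡3, 30^8≡9, 30^16≡81 (mod 83).
30^21 = 30^(16+4+1) ≡ 69 (mod 83).
Check: 69² = 4761 ≡ 30 (mod 83). The two roots are 14 and 69.

14, 69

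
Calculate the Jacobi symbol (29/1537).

0

Reciprocity: 29 ≡ 1 and 1537 ≡ 1 (mod 4), so (29/1537) = +(1537/29).
Reduce top mod 29: now compute (0/29).
Top reduces to 0: gcd > 1, so the symbol is 0.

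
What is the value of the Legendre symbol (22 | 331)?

1

Pull out 2: since 331 ≡ 3 (mod 8), (2/331) = -1.
Reciprocity: 11 ≡ 3 and 331 ≡ 3 (mod 4), so (11/331) = −(331/11).
Reduce top mod 11: now compute (1/11).
Reached (1/11) = 1. Collecting the sign flips along the way, the symbol is +1.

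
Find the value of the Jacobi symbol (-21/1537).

First reduce: -21 ≡ 1516 (mod 1537).
Pull out 2^2: since 1537 ≡ 1 (mod 8), (2/1537) = +1, so (2/1537)^2 = +1.
Reciprocity: 379 ≡ 3 and 1537 ≡ 1 (mod 4), so (379/1537) = +(1537/379).
Reduce top mod 379: now compute (21/379).
Reciprocity: 21 ≡ 1 and 379 ≡ 3 (mod 4), so (21/379) = +(379/21).
Reduce top mod 21: now compute (1/21).
Reached (1/21) = 1. Collecting the sign flips along the way, the symbol is +1.

1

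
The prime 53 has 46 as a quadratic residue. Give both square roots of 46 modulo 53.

53 ≡ 1 (mod 4), so we find a root by search.
Trying successive values, 24² = 576 ≡ 46 (mod 53). The other root is 53 − 24 = 29.

24, 29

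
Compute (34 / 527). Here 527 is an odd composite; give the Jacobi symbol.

Pull out 2: since 527 ≡ 7 (mod 8), (2/527) = +1.
Reciprocity: 17 ≡ 1 and 527 ≡ 3 (mod 4), so (17/527) = +(527/17).
Reduce top mod 17: now compute (0/17).
Top reduces to 0: gcd > 1, so the symbol is 0.

0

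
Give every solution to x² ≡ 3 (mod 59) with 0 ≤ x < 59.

11, 48

Since 59 ≡ 3 (mod 4), a square root of 3 is 3^((59+1)/4) = 3^15 mod 59.
Repeated squaring: 3^2≡9, 3^4≡22, 3^8≡12 (mod 59).
3^15 = 3^(8+4+2+1) ≡ 48 (mod 59).
Check: 48² = 2304 ≡ 3 (mod 59). The two roots are 11 and 48.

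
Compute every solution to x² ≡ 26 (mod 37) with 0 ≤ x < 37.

10, 27

37 ≡ 1 (mod 4), so we find a root by search.
Trying successive values, 10² = 100 ≡ 26 (mod 37). The other root is 37 − 10 = 27.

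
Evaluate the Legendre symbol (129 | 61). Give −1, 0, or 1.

-1

First reduce: 129 ≡ 7 (mod 61).
Reciprocity: 7 ≡ 3 and 61 ≡ 1 (mod 4), so (7/61) = +(61/7).
Reduce top mod 7: now compute (5/7).
Reciprocity: 5 ≡ 1 and 7 ≡ 3 (mod 4), so (5/7) = +(7/5).
Reduce top mod 5: now compute (2/5).
Pull out 2: since 5 ≡ 5 (mod 8), (2/5) = -1.
Reached (1/5) = 1. Collecting the sign flips along the way, the symbol is -1.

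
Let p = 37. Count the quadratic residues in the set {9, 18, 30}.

(9/37) = +1 → QR.
(18/37) = -1 → non-residue.
(30/37) = +1 → QR.
Total quadratic residues among the 3: 2.

2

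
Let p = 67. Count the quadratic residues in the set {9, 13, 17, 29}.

3

(9/67) = +1 → QR.
(13/67) = -1 → non-residue.
(17/67) = +1 → QR.
(29/67) = +1 → QR.
Total quadratic residues among the 4: 3.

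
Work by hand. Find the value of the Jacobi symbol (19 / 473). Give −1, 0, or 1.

Reciprocity: 19 ≡ 3 and 473 ≡ 1 (mod 4), so (19/473) = +(473/19).
Reduce top mod 19: now compute (17/19).
Reciprocity: 17 ≡ 1 and 19 ≡ 3 (mod 4), so (17/19) = +(19/17).
Reduce top mod 17: now compute (2/17).
Pull out 2: since 17 ≡ 1 (mod 8), (2/17) = +1.
Reached (1/17) = 1. Collecting the sign flips along the way, the symbol is +1.

1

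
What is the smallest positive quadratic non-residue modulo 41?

3

(2/41) = +1, so 2 is a residue.
(3/41) = −1, so 3 is the smallest positive non-residue mod 41.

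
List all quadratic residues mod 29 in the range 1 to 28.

1,4,5,6,7,9,13,16,20,22,23,24,25,28

Square k = 1,…,14 (k and 29−k give the same square):
1²=1, 2²=4, 3²=9, 4²=16, 5²=25, 6²≡7, 7²≡20, 8²≡6, 9²≡23, 10²≡13, 11²≡5, 12²≡28, 13²≡24, 14²≡22 (mod 29).
So the quadratic residues mod 29 are {1, 4, 5, 6, 7, 9, 13, 16, 20, 22, 23, 24, 25, 28}.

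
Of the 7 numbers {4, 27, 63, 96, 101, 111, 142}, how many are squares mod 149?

4

(4/149) = +1 → QR.
(27/149) = -1 → non-residue.
(63/149) = +1 → QR.
(96/149) = +1 → QR.
(101/149) = -1 → non-residue.
(111/149) = -1 → non-residue.
(142/149) = +1 → QR.
Total quadratic residues among the 7: 4.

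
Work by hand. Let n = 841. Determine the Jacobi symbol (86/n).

Pull out 2: since 841 ≡ 1 (mod 8), (2/841) = +1.
Reciprocity: 43 ≡ 3 and 841 ≡ 1 (mod 4), so (43/841) = +(841/43).
Reduce top mod 43: now compute (24/43).
Pull out 2^3: since 43 ≡ 3 (mod 8), (2/43) = -1, so (2/43)^3 = -1.
Reciprocity: 3 ≡ 3 and 43 ≡ 3 (mod 4), so (3/43) = −(43/3).
Reduce top mod 3: now compute (1/3).
Reached (1/3) = 1. Collecting the sign flips along the way, the symbol is +1.

1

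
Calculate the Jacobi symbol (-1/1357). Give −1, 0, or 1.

1

First reduce: -1 ≡ 1356 (mod 1357).
Pull out 2^2: since 1357 ≡ 5 (mod 8), (2/1357) = -1, so (2/1357)^2 = +1.
Reciprocity: 339 ≡ 3 and 1357 ≡ 1 (mod 4), so (339/1357) = +(1357/339).
Reduce top mod 339: now compute (1/339).
Reached (1/339) = 1. Collecting the sign flips along the way, the symbol is +1.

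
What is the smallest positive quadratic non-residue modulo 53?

2

(2/53) = −1, so 2 is the smallest positive non-residue mod 53.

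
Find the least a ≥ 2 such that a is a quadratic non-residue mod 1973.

2

(2/1973) = −1, so 2 is the smallest positive non-residue mod 1973.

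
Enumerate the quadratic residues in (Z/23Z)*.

1, 2, 3, 4, 6, 8, 9, 12, 13, 16, 18

Square k = 1,…,11 (k and 23−k give the same square):
1²=1, 2²=4, 3²=9, 4²=16, 5²≡2, 6²≡13, 7²≡3, 8²≡18, 9²≡12, 10²≡8, 11²≡6 (mod 23).
So the quadratic residues mod 23 are {1, 2, 3, 4, 6, 8, 9, 12, 13, 16, 18}.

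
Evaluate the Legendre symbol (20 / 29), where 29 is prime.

1

Euler's criterion: (20/29) ≡ 20^14 (mod 29).
20^2 ≡ 23 (mod 29)
20^4 ≡ 7 (mod 29)
20^8 ≡ 20 (mod 29)
20^14 = 20^(8+4+2) ≡ 1 (mod 29).
Result is 1, so (20/29) = 1.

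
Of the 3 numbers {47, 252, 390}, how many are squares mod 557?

2

(47/557) = -1 → non-residue.
(252/557) = +1 → QR.
(390/557) = +1 → QR.
Total quadratic residues among the 3: 2.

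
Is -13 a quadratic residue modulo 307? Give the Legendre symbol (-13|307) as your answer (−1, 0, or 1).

Euler's criterion: (-13/307) ≡ 294^153 (mod 307).
294^2 ≡ 169 (mod 307)
294^4 ≡ 10 (mod 307)
294^8 ≡ 100 (mod 307)
294^16 ≡ 176 (mod 307)
294^32 ≡ 276 (mod 307)
294^64 ≡ 40 (mod 307)
294^128 ≡ 65 (mod 307)
294^153 = 294^(128+16+8+1) ≡ 1 (mod 307).
Result is 1, so (-13/307) = 1.

1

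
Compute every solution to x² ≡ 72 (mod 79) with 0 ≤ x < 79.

Since 79 ≡ 3 (mod 4), a square root of 72 is 72^((79+1)/4) = 72^20 mod 79.
Repeated squaring: 72^2≡49, 72^4≡31, 72^8≡13, 72^16≡11 (mod 79).
72^20 = 72^(16+4) ≡ 25 (mod 79).
Check: 25² = 625 ≡ 72 (mod 79). The two roots are 25 and 54.

25, 54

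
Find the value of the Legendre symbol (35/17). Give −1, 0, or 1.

Euler's criterion: (35/17) ≡ 1^8 (mod 17).
1^2 ≡ 1 (mod 17)
1^4 ≡ 1 (mod 17)
1^8 ≡ 1 (mod 17)
1^8 = 1^(8) ≡ 1 (mod 17).
Result is 1, so (35/17) = 1.

1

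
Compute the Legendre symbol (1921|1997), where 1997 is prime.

-1

Reciprocity: 1921 ≡ 1 and 1997 ≡ 1 (mod 4), so (1921/1997) = +(1997/1921).
Reduce top mod 1921: now compute (76/1921).
Pull out 2^2: since 1921 ≡ 1 (mod 8), (2/1921) = +1, so (2/1921)^2 = +1.
Reciprocity: 19 ≡ 3 and 1921 ≡ 1 (mod 4), so (19/1921) = +(1921/19).
Reduce top mod 19: now compute (2/19).
Pull out 2: since 19 ≡ 3 (mod 8), (2/19) = -1.
Reached (1/19) = 1. Collecting the sign flips along the way, the symbol is -1.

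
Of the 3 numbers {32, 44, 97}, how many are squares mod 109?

1

(32/109) = -1 → non-residue.
(44/109) = -1 → non-residue.
(97/109) = +1 → QR.
Total quadratic residues among the 3: 1.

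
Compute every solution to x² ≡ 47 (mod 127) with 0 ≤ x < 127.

38, 89

Since 127 ≡ 3 (mod 4), a square root of 47 is 47^((127+1)/4) = 47^32 mod 127.
Repeated squaring: 47^2≡50, 47^4≡87, 47^8≡76, 47^16≡61, 47^32≡38 (mod 127).
47^32 = 47^(32) ≡ 38 (mod 127).
Check: 38² = 1444 ≡ 47 (mod 127). The two roots are 38 and 89.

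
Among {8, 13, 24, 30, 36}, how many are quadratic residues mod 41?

(8/41) = +1 → QR.
(13/41) = -1 → non-residue.
(24/41) = -1 → non-residue.
(30/41) = -1 → non-residue.
(36/41) = +1 → QR.
Total quadratic residues among the 5: 2.

2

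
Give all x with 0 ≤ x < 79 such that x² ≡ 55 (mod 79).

23, 56

Since 79 ≡ 3 (mod 4), a square root of 55 is 55^((79+1)/4) = 55^20 mod 79.
Repeated squaring: 55^2≡23, 55^4≡55, 55^8≡23, 55^16≡55 (mod 79).
55^20 = 55^(16+4) ≡ 23 (mod 79).
Check: 23² = 529 ≡ 55 (mod 79). The two roots are 23 and 56.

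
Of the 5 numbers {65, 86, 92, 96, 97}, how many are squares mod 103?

2

(65/103) = -1 → non-residue.
(86/103) = -1 → non-residue.
(92/103) = +1 → QR.
(96/103) = -1 → non-residue.
(97/103) = +1 → QR.
Total quadratic residues among the 5: 2.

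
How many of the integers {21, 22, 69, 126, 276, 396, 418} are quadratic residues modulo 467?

4

(21/467) = +1 → QR.
(22/467) = +1 → QR.
(69/467) = +1 → QR.
(126/467) = -1 → non-residue.
(276/467) = +1 → QR.
(396/467) = -1 → non-residue.
(418/467) = -1 → non-residue.
Total quadratic residues among the 7: 4.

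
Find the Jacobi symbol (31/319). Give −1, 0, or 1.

-1

Reciprocity: 31 ≡ 3 and 319 ≡ 3 (mod 4), so (31/319) = −(319/31).
Reduce top mod 31: now compute (9/31).
Reciprocity: 9 ≡ 1 and 31 ≡ 3 (mod 4), so (9/31) = +(31/9).
Reduce top mod 9: now compute (4/9).
Pull out 2^2: since 9 ≡ 1 (mod 8), (2/9) = +1, so (2/9)^2 = +1.
Reached (1/9) = 1. Collecting the sign flips along the way, the symbol is -1.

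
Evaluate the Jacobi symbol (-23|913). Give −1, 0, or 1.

1

First reduce: -23 ≡ 890 (mod 913).
Pull out 2: since 913 ≡ 1 (mod 8), (2/913) = +1.
Reciprocity: 445 ≡ 1 and 913 ≡ 1 (mod 4), so (445/913) = +(913/445).
Reduce top mod 445: now compute (23/445).
Reciprocity: 23 ≡ 3 and 445 ≡ 1 (mod 4), so (23/445) = +(445/23).
Reduce top mod 23: now compute (8/23).
Pull out 2^3: since 23 ≡ 7 (mod 8), (2/23) = +1, so (2/23)^3 = +1.
Reached (1/23) = 1. Collecting the sign flips along the way, the symbol is +1.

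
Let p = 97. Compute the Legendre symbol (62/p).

1

Euler's criterion: (62/97) ≡ 62^48 (mod 97).
62^2 ≡ 61 (mod 97)
62^4 ≡ 35 (mod 97)
62^8 ≡ 61 (mod 97)
62^16 ≡ 35 (mod 97)
62^32 ≡ 61 (mod 97)
62^48 = 62^(32+16) ≡ 1 (mod 97).
Result is 1, so (62/97) = 1.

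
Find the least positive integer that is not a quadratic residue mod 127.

3

(2/127) = +1, so 2 is a residue.
(3/127) = −1, so 3 is the smallest positive non-residue mod 127.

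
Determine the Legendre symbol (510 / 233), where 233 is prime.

-1

First reduce: 510 ≡ 44 (mod 233).
Pull out 2^2: since 233 ≡ 1 (mod 8), (2/233) = +1, so (2/233)^2 = +1.
Reciprocity: 11 ≡ 3 and 233 ≡ 1 (mod 4), so (11/233) = +(233/11).
Reduce top mod 11: now compute (2/11).
Pull out 2: since 11 ≡ 3 (mod 8), (2/11) = -1.
Reached (1/11) = 1. Collecting the sign flips along the way, the symbol is -1.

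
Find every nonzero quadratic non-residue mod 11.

2 6 7 8 10

Square k = 1,…,5 (k and 11−k give the same square):
1²=1, 2²=4, 3²=9, 4²≡5, 5²≡3 (mod 11).
The residues are {1, 3, 4, 5, 9}; the non-residues are the remaining 5 nonzero classes.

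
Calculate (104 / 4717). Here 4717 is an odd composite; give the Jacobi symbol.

Pull out 2^3: since 4717 ≡ 5 (mod 8), (2/4717) = -1, so (2/4717)^3 = -1.
Reciprocity: 13 ≡ 1 and 4717 ≡ 1 (mod 4), so (13/4717) = +(4717/13).
Reduce top mod 13: now compute (11/13).
Reciprocity: 11 ≡ 3 and 13 ≡ 1 (mod 4), so (11/13) = +(13/11).
Reduce top mod 11: now compute (2/11).
Pull out 2: since 11 ≡ 3 (mod 8), (2/11) = -1.
Reached (1/11) = 1. Collecting the sign flips along the way, the symbol is +1.

1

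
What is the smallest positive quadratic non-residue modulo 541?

2

(2/541) = −1, so 2 is the smallest positive non-residue mod 541.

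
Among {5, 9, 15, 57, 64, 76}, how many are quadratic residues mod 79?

4

(5/79) = +1 → QR.
(9/79) = +1 → QR.
(15/79) = -1 → non-residue.
(57/79) = -1 → non-residue.
(64/79) = +1 → QR.
(76/79) = +1 → QR.
Total quadratic residues among the 6: 4.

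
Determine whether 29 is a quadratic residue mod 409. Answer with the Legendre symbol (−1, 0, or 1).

Reciprocity: 29 ≡ 1 and 409 ≡ 1 (mod 4), so (29/409) = +(409/29).
Reduce top mod 29: now compute (3/29).
Reciprocity: 3 ≡ 3 and 29 ≡ 1 (mod 4), so (3/29) = +(29/3).
Reduce top mod 3: now compute (2/3).
Pull out 2: since 3 ≡ 3 (mod 8), (2/3) = -1.
Reached (1/3) = 1. Collecting the sign flips along the way, the symbol is -1.

-1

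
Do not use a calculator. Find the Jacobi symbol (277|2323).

Reciprocity: 277 ≡ 1 and 2323 ≡ 3 (mod 4), so (277/2323) = +(2323/277).
Reduce top mod 277: now compute (107/277).
Reciprocity: 107 ≡ 3 and 277 ≡ 1 (mod 4), so (107/277) = +(277/107).
Reduce top mod 107: now compute (63/107).
Reciprocity: 63 ≡ 3 and 107 ≡ 3 (mod 4), so (63/107) = −(107/63).
Reduce top mod 63: now compute (44/63).
Pull out 2^2: since 63 ≡ 7 (mod 8), (2/63) = +1, so (2/63)^2 = +1.
Reciprocity: 11 ≡ 3 and 63 ≡ 3 (mod 4), so (11/63) = −(63/11).
Reduce top mod 11: now compute (8/11).
Pull out 2^3: since 11 ≡ 3 (mod 8), (2/11) = -1, so (2/11)^3 = -1.
Reached (1/11) = 1. Collecting the sign flips along the way, the symbol is -1.

-1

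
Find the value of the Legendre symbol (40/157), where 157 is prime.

1

Pull out 2^3: since 157 ≡ 5 (mod 8), (2/157) = -1, so (2/157)^3 = -1.
Reciprocity: 5 ≡ 1 and 157 ≡ 1 (mod 4), so (5/157) = +(157/5).
Reduce top mod 5: now compute (2/5).
Pull out 2: since 5 ≡ 5 (mod 8), (2/5) = -1.
Reached (1/5) = 1. Collecting the sign flips along the way, the symbol is +1.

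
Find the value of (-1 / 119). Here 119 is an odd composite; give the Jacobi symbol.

First reduce: -1 ≡ 118 (mod 119).
Pull out 2: since 119 ≡ 7 (mod 8), (2/119) = +1.
Reciprocity: 59 ≡ 3 and 119 ≡ 3 (mod 4), so (59/119) = −(119/59).
Reduce top mod 59: now compute (1/59).
Reached (1/59) = 1. Collecting the sign flips along the way, the symbol is -1.

-1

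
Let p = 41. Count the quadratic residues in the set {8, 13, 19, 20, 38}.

2

(8/41) = +1 → QR.
(13/41) = -1 → non-residue.
(19/41) = -1 → non-residue.
(20/41) = +1 → QR.
(38/41) = -1 → non-residue.
Total quadratic residues among the 5: 2.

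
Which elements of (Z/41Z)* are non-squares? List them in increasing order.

3 6 7 11 12 13 14 15 17 19 22 24 26 27 28 29 30 34 35 38

Square k = 1,…,20 (k and 41−k give the same square):
1²=1, 2²=4, 3²=9, 4²=16, 5²=25, 6²=36, 7²≡8, 8²≡23, 9²≡40, 10²≡18, 11²≡39, 12²≡21, 13²≡5, 14²≡32, 15²≡20, 16²≡10, 17²≡2, 18²≡37, 19²≡33, 20²≡31 (mod 41).
The residues are {1, 2, 4, 5, 8, 9, 10, 16, 18, 20, 21, 23, 25, 31, 32, 33, 36, 37, 39, 40}; the non-residues are the remaining 20 nonzero classes.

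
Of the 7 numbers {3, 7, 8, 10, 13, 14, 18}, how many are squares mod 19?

1

(3/19) = -1 → non-residue.
(7/19) = +1 → QR.
(8/19) = -1 → non-residue.
(10/19) = -1 → non-residue.
(13/19) = -1 → non-residue.
(14/19) = -1 → non-residue.
(18/19) = -1 → non-residue.
Total quadratic residues among the 7: 1.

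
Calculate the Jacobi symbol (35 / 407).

1

Reciprocity: 35 ≡ 3 and 407 ≡ 3 (mod 4), so (35/407) = −(407/35).
Reduce top mod 35: now compute (22/35).
Pull out 2: since 35 ≡ 3 (mod 8), (2/35) = -1.
Reciprocity: 11 ≡ 3 and 35 ≡ 3 (mod 4), so (11/35) = −(35/11).
Reduce top mod 11: now compute (2/11).
Pull out 2: since 11 ≡ 3 (mod 8), (2/11) = -1.
Reached (1/11) = 1. Collecting the sign flips along the way, the symbol is +1.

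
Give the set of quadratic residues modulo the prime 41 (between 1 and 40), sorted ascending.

Square k = 1,…,20 (k and 41−k give the same square):
1²=1, 2²=4, 3²=9, 4²=16, 5²=25, 6²=36, 7²≡8, 8²≡23, 9²≡40, 10²≡18, 11²≡39, 12²≡21, 13²≡5, 14²≡32, 15²≡20, 16²≡10, 17²≡2, 18²≡37, 19²≡33, 20²≡31 (mod 41).
So the quadratic residues mod 41 are {1, 2, 4, 5, 8, 9, 10, 16, 18, 20, 21, 23, 25, 31, 32, 33, 36, 37, 39, 40}.

1,2,4,5,8,9,10,16,18,20,21,23,25,31,32,33,36,37,39,40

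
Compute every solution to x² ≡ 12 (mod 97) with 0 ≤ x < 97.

20, 77

97 ≡ 1 (mod 4), so we find a root by search.
Trying successive values, 20² = 400 ≡ 12 (mod 97). The other root is 97 − 20 = 77.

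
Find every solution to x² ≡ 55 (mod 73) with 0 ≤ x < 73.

73 ≡ 1 (mod 4), so we find a root by search.
Trying successive values, 36² = 1296 ≡ 55 (mod 73). The other root is 73 − 36 = 37.

36, 37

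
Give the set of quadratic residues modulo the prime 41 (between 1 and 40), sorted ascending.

1,2,4,5,8,9,10,16,18,20,21,23,25,31,32,33,36,37,39,40

Square k = 1,…,20 (k and 41−k give the same square):
1²=1, 2²=4, 3²=9, 4²=16, 5²=25, 6²=36, 7²≡8, 8²≡23, 9²≡40, 10²≡18, 11²≡39, 12²≡21, 13²≡5, 14²≡32, 15²≡20, 16²≡10, 17²≡2, 18²≡37, 19²≡33, 20²≡31 (mod 41).
So the quadratic residues mod 41 are {1, 2, 4, 5, 8, 9, 10, 16, 18, 20, 21, 23, 25, 31, 32, 33, 36, 37, 39, 40}.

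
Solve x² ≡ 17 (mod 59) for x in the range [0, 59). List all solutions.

28, 31

Since 59 ≡ 3 (mod 4), a square root of 17 is 17^((59+1)/4) = 17^15 mod 59.
Repeated squaring: 17^2≡53, 17^4≡36, 17^8≡57 (mod 59).
17^15 = 17^(8+4+2+1) ≡ 28 (mod 59).
Check: 28² = 784 ≡ 17 (mod 59). The two roots are 28 and 31.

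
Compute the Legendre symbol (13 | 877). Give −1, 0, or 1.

-1

Reciprocity: 13 ≡ 1 and 877 ≡ 1 (mod 4), so (13/877) = +(877/13).
Reduce top mod 13: now compute (6/13).
Pull out 2: since 13 ≡ 5 (mod 8), (2/13) = -1.
Reciprocity: 3 ≡ 3 and 13 ≡ 1 (mod 4), so (3/13) = +(13/3).
Reduce top mod 3: now compute (1/3).
Reached (1/3) = 1. Collecting the sign flips along the way, the symbol is -1.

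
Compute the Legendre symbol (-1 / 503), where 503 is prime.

-1

First reduce: -1 ≡ 502 (mod 503).
Pull out 2: since 503 ≡ 7 (mod 8), (2/503) = +1.
Reciprocity: 251 ≡ 3 and 503 ≡ 3 (mod 4), so (251/503) = −(503/251).
Reduce top mod 251: now compute (1/251).
Reached (1/251) = 1. Collecting the sign flips along the way, the symbol is -1.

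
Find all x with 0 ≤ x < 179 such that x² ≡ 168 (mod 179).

40, 139

Since 179 ≡ 3 (mod 4), a square root of 168 is 168^((179+1)/4) = 168^45 mod 179.
Repeated squaring: 168^2≡121, 168^4≡142, 168^8≡116, 168^16≡31, 168^32≡66 (mod 179).
168^45 = 168^(32+8+4+1) ≡ 139 (mod 179).
Check: 139² = 19321 ≡ 168 (mod 179). The two roots are 40 and 139.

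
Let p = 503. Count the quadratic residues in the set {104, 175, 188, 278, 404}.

(104/503) = +1 → QR.
(175/503) = +1 → QR.
(188/503) = +1 → QR.
(278/503) = -1 → non-residue.
(404/503) = -1 → non-residue.
Total quadratic residues among the 5: 3.

3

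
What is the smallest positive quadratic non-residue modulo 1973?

(2/1973) = −1, so 2 is the smallest positive non-residue mod 1973.

2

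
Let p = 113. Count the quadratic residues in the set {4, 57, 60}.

(4/113) = +1 → QR.
(57/113) = +1 → QR.
(60/113) = +1 → QR.
Total quadratic residues among the 3: 3.

3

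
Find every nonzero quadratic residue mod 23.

1 2 3 4 6 8 9 12 13 16 18

Square k = 1,…,11 (k and 23−k give the same square):
1²=1, 2²=4, 3²=9, 4²=16, 5²≡2, 6²≡13, 7²≡3, 8²≡18, 9²≡12, 10²≡8, 11²≡6 (mod 23).
So the quadratic residues mod 23 are {1, 2, 3, 4, 6, 8, 9, 12, 13, 16, 18}.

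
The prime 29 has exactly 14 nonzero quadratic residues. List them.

1, 4, 5, 6, 7, 9, 13, 16, 20, 22, 23, 24, 25, 28

Square k = 1,…,14 (k and 29−k give the same square):
1²=1, 2²=4, 3²=9, 4²=16, 5²=25, 6²≡7, 7²≡20, 8²≡6, 9²≡23, 10²≡13, 11²≡5, 12²≡28, 13²≡24, 14²≡22 (mod 29).
So the quadratic residues mod 29 are {1, 4, 5, 6, 7, 9, 13, 16, 20, 22, 23, 24, 25, 28}.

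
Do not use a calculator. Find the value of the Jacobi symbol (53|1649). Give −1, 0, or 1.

Reciprocity: 53 ≡ 1 and 1649 ≡ 1 (mod 4), so (53/1649) = +(1649/53).
Reduce top mod 53: now compute (6/53).
Pull out 2: since 53 ≡ 5 (mod 8), (2/53) = -1.
Reciprocity: 3 ≡ 3 and 53 ≡ 1 (mod 4), so (3/53) = +(53/3).
Reduce top mod 3: now compute (2/3).
Pull out 2: since 3 ≡ 3 (mod 8), (2/3) = -1.
Reached (1/3) = 1. Collecting the sign flips along the way, the symbol is +1.

1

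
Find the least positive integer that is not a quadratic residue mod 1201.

(2/1201) = +1, so 2 is a residue.
(3/1201) = +1, so 3 is a residue.
(4/1201) = +1, so 4 is a residue.
(5/1201) = +1, so 5 is a residue.
(6/1201) = +1, so 6 is a residue.
(7/1201) = +1, so 7 is a residue.
(8/1201) = +1, so 8 is a residue.
(9/1201) = +1, so 9 is a residue.
(10/1201) = +1, so 10 is a residue.
(11/1201) = −1, so 11 is the smallest positive non-residue mod 1201.

11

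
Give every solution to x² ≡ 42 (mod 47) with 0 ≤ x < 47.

18, 29

Since 47 ≡ 3 (mod 4), a square root of 42 is 42^((47+1)/4) = 42^12 mod 47.
Repeated squaring: 42^2≡25, 42^4≡14, 42^8≡8 (mod 47).
42^12 = 42^(8+4) ≡ 18 (mod 47).
Check: 18² = 324 ≡ 42 (mod 47). The two roots are 18 and 29.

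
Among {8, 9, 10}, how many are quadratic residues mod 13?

(8/13) = -1 → non-residue.
(9/13) = +1 → QR.
(10/13) = +1 → QR.
Total quadratic residues among the 3: 2.

2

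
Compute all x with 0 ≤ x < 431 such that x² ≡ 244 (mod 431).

109, 322

Since 431 ≡ 3 (mod 4), a square root of 244 is 244^((431+1)/4) = 244^108 mod 431.
Repeated squaring: 244^2≡58, 244^4≡347, 244^8≡160, 244^16≡171, 244^32≡364, 244^64≡179 (mod 431).
244^108 = 244^(64+32+8+4) ≡ 109 (mod 431).
Check: 109² = 11881 ≡ 244 (mod 431). The two roots are 109 and 322.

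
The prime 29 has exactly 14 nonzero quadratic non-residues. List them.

2, 3, 8, 10, 11, 12, 14, 15, 17, 18, 19, 21, 26, 27

Square k = 1,…,14 (k and 29−k give the same square):
1²=1, 2²=4, 3²=9, 4²=16, 5²=25, 6²≡7, 7²≡20, 8²≡6, 9²≡23, 10²≡13, 11²≡5, 12²≡28, 13²≡24, 14²≡22 (mod 29).
The residues are {1, 4, 5, 6, 7, 9, 13, 16, 20, 22, 23, 24, 25, 28}; the non-residues are the remaining 14 nonzero classes.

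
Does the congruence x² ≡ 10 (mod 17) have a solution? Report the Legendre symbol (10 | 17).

-1

Euler's criterion: (10/17) ≡ 10^8 (mod 17).
10^2 ≡ 15 (mod 17)
10^4 ≡ 4 (mod 17)
10^8 ≡ 16 (mod 17)
10^8 = 10^(8) ≡ 16 (mod 17).
Result is 16 ≡ −1, so (10/17) = −1.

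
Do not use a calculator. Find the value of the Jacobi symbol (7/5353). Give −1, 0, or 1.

-1

Reciprocity: 7 ≡ 3 and 5353 ≡ 1 (mod 4), so (7/5353) = +(5353/7).
Reduce top mod 7: now compute (5/7).
Reciprocity: 5 ≡ 1 and 7 ≡ 3 (mod 4), so (5/7) = +(7/5).
Reduce top mod 5: now compute (2/5).
Pull out 2: since 5 ≡ 5 (mod 8), (2/5) = -1.
Reached (1/5) = 1. Collecting the sign flips along the way, the symbol is -1.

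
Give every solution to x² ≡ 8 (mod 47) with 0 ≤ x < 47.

Since 47 ≡ 3 (mod 4), a square root of 8 is 8^((47+1)/4) = 8^12 mod 47.
Repeated squaring: 8^2≡17, 8^4≡7, 8^8≡2 (mod 47).
8^12 = 8^(8+4) ≡ 14 (mod 47).
Check: 14² = 196 ≡ 8 (mod 47). The two roots are 14 and 33.

14, 33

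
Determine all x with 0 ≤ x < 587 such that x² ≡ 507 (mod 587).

Since 587 ≡ 3 (mod 4), a square root of 507 is 507^((587+1)/4) = 507^147 mod 587.
Repeated squaring: 507^2≡530, 507^4≡314, 507^8≡567, 507^16≡400, 507^32≡336, 507^64≡192, 507^128≡470 (mod 587).
507^147 = 507^(128+16+2+1) ≡ 546 (mod 587).
Check: 546² = 298116 ≡ 507 (mod 587). The two roots are 41 and 546.

41, 546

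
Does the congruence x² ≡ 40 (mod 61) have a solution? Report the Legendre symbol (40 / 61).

Pull out 2^3: since 61 ≡ 5 (mod 8), (2/61) = -1, so (2/61)^3 = -1.
Reciprocity: 5 ≡ 1 and 61 ≡ 1 (mod 4), so (5/61) = +(61/5).
Reduce top mod 5: now compute (1/5).
Reached (1/5) = 1. Collecting the sign flips along the way, the symbol is -1.

-1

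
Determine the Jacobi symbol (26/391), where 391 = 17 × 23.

1

Pull out 2: since 391 ≡ 7 (mod 8), (2/391) = +1.
Reciprocity: 13 ≡ 1 and 391 ≡ 3 (mod 4), so (13/391) = +(391/13).
Reduce top mod 13: now compute (1/13).
Reached (1/13) = 1. Collecting the sign flips along the way, the symbol is +1.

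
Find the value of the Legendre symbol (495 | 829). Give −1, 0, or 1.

Reciprocity: 495 ≡ 3 and 829 ≡ 1 (mod 4), so (495/829) = +(829/495).
Reduce top mod 495: now compute (334/495).
Pull out 2: since 495 ≡ 7 (mod 8), (2/495) = +1.
Reciprocity: 167 ≡ 3 and 495 ≡ 3 (mod 4), so (167/495) = −(495/167).
Reduce top mod 167: now compute (161/167).
Reciprocity: 161 ≡ 1 and 167 ≡ 3 (mod 4), so (161/167) = +(167/161).
Reduce top mod 161: now compute (6/161).
Pull out 2: since 161 ≡ 1 (mod 8), (2/161) = +1.
Reciprocity: 3 ≡ 3 and 161 ≡ 1 (mod 4), so (3/161) = +(161/3).
Reduce top mod 3: now compute (2/3).
Pull out 2: since 3 ≡ 3 (mod 8), (2/3) = -1.
Reached (1/3) = 1. Collecting the sign flips along the way, the symbol is +1.

1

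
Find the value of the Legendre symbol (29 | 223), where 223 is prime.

1

Reciprocity: 29 ≡ 1 and 223 ≡ 3 (mod 4), so (29/223) = +(223/29).
Reduce top mod 29: now compute (20/29).
Pull out 2^2: since 29 ≡ 5 (mod 8), (2/29) = -1, so (2/29)^2 = +1.
Reciprocity: 5 ≡ 1 and 29 ≡ 1 (mod 4), so (5/29) = +(29/5).
Reduce top mod 5: now compute (4/5).
Pull out 2^2: since 5 ≡ 5 (mod 8), (2/5) = -1, so (2/5)^2 = +1.
Reached (1/5) = 1. Collecting the sign flips along the way, the symbol is +1.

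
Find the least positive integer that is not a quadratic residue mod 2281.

7

(2/2281) = +1, so 2 is a residue.
(3/2281) = +1, so 3 is a residue.
(4/2281) = +1, so 4 is a residue.
(5/2281) = +1, so 5 is a residue.
(6/2281) = +1, so 6 is a residue.
(7/2281) = −1, so 7 is the smallest positive non-residue mod 2281.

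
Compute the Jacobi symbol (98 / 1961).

1

Pull out 2: since 1961 ≡ 1 (mod 8), (2/1961) = +1.
Reciprocity: 49 ≡ 1 and 1961 ≡ 1 (mod 4), so (49/1961) = +(1961/49).
Reduce top mod 49: now compute (1/49).
Reached (1/49) = 1. Collecting the sign flips along the way, the symbol is +1.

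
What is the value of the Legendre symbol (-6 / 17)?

-1

First reduce: -6 ≡ 11 (mod 17).
Reciprocity: 11 ≡ 3 and 17 ≡ 1 (mod 4), so (11/17) = +(17/11).
Reduce top mod 11: now compute (6/11).
Pull out 2: since 11 ≡ 3 (mod 8), (2/11) = -1.
Reciprocity: 3 ≡ 3 and 11 ≡ 3 (mod 4), so (3/11) = −(11/3).
Reduce top mod 3: now compute (2/3).
Pull out 2: since 3 ≡ 3 (mod 8), (2/3) = -1.
Reached (1/3) = 1. Collecting the sign flips along the way, the symbol is -1.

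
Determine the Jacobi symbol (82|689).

1

Pull out 2: since 689 ≡ 1 (mod 8), (2/689) = +1.
Reciprocity: 41 ≡ 1 and 689 ≡ 1 (mod 4), so (41/689) = +(689/41).
Reduce top mod 41: now compute (33/41).
Reciprocity: 33 ≡ 1 and 41 ≡ 1 (mod 4), so (33/41) = +(41/33).
Reduce top mod 33: now compute (8/33).
Pull out 2^3: since 33 ≡ 1 (mod 8), (2/33) = +1, so (2/33)^3 = +1.
Reached (1/33) = 1. Collecting the sign flips along the way, the symbol is +1.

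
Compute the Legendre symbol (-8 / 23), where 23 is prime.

-1

Euler's criterion: (-8/23) ≡ 15^11 (mod 23).
15^2 ≡ 18 (mod 23)
15^4 ≡ 2 (mod 23)
15^8 ≡ 4 (mod 23)
15^11 = 15^(8+2+1) ≡ 22 (mod 23).
Result is 22 ≡ −1, so (-8/23) = −1.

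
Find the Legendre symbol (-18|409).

1

First reduce: -18 ≡ 391 (mod 409).
Reciprocity: 391 ≡ 3 and 409 ≡ 1 (mod 4), so (391/409) = +(409/391).
Reduce top mod 391: now compute (18/391).
Pull out 2: since 391 ≡ 7 (mod 8), (2/391) = +1.
Reciprocity: 9 ≡ 1 and 391 ≡ 3 (mod 4), so (9/391) = +(391/9).
Reduce top mod 9: now compute (4/9).
Pull out 2^2: since 9 ≡ 1 (mod 8), (2/9) = +1, so (2/9)^2 = +1.
Reached (1/9) = 1. Collecting the sign flips along the way, the symbol is +1.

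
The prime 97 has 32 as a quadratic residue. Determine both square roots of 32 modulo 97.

97 ≡ 1 (mod 4), so we find a root by search.
Trying successive values, 41² = 1681 ≡ 32 (mod 97). The other root is 97 − 41 = 56.

41, 56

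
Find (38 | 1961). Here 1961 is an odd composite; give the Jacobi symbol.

Pull out 2: since 1961 ≡ 1 (mod 8), (2/1961) = +1.
Reciprocity: 19 ≡ 3 and 1961 ≡ 1 (mod 4), so (19/1961) = +(1961/19).
Reduce top mod 19: now compute (4/19).
Pull out 2^2: since 19 ≡ 3 (mod 8), (2/19) = -1, so (2/19)^2 = +1.
Reached (1/19) = 1. Collecting the sign flips along the way, the symbol is +1.

1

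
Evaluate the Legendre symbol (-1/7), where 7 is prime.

-1

First reduce: -1 ≡ 6 (mod 7).
Pull out 2: since 7 ≡ 7 (mod 8), (2/7) = +1.
Reciprocity: 3 ≡ 3 and 7 ≡ 3 (mod 4), so (3/7) = −(7/3).
Reduce top mod 3: now compute (1/3).
Reached (1/3) = 1. Collecting the sign flips along the way, the symbol is -1.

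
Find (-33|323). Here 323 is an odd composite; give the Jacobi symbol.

1

First reduce: -33 ≡ 290 (mod 323).
Pull out 2: since 323 ≡ 3 (mod 8), (2/323) = -1.
Reciprocity: 145 ≡ 1 and 323 ≡ 3 (mod 4), so (145/323) = +(323/145).
Reduce top mod 145: now compute (33/145).
Reciprocity: 33 ≡ 1 and 145 ≡ 1 (mod 4), so (33/145) = +(145/33).
Reduce top mod 33: now compute (13/33).
Reciprocity: 13 ≡ 1 and 33 ≡ 1 (mod 4), so (13/33) = +(33/13).
Reduce top mod 13: now compute (7/13).
Reciprocity: 7 ≡ 3 and 13 ≡ 1 (mod 4), so (7/13) = +(13/7).
Reduce top mod 7: now compute (6/7).
Pull out 2: since 7 ≡ 7 (mod 8), (2/7) = +1.
Reciprocity: 3 ≡ 3 and 7 ≡ 3 (mod 4), so (3/7) = −(7/3).
Reduce top mod 3: now compute (1/3).
Reached (1/3) = 1. Collecting the sign flips along the way, the symbol is +1.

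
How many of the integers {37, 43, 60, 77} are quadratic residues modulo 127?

(37/127) = +1 → QR.
(43/127) = -1 → non-residue.
(60/127) = +1 → QR.
(77/127) = -1 → non-residue.
Total quadratic residues among the 4: 2.

2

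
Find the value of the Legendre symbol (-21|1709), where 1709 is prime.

-1

First reduce: -21 ≡ 1688 (mod 1709).
Pull out 2^3: since 1709 ≡ 5 (mod 8), (2/1709) = -1, so (2/1709)^3 = -1.
Reciprocity: 211 ≡ 3 and 1709 ≡ 1 (mod 4), so (211/1709) = +(1709/211).
Reduce top mod 211: now compute (21/211).
Reciprocity: 21 ≡ 1 and 211 ≡ 3 (mod 4), so (21/211) = +(211/21).
Reduce top mod 21: now compute (1/21).
Reached (1/21) = 1. Collecting the sign flips along the way, the symbol is -1.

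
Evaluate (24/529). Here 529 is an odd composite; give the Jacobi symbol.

1

Pull out 2^3: since 529 ≡ 1 (mod 8), (2/529) = +1, so (2/529)^3 = +1.
Reciprocity: 3 ≡ 3 and 529 ≡ 1 (mod 4), so (3/529) = +(529/3).
Reduce top mod 3: now compute (1/3).
Reached (1/3) = 1. Collecting the sign flips along the way, the symbol is +1.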